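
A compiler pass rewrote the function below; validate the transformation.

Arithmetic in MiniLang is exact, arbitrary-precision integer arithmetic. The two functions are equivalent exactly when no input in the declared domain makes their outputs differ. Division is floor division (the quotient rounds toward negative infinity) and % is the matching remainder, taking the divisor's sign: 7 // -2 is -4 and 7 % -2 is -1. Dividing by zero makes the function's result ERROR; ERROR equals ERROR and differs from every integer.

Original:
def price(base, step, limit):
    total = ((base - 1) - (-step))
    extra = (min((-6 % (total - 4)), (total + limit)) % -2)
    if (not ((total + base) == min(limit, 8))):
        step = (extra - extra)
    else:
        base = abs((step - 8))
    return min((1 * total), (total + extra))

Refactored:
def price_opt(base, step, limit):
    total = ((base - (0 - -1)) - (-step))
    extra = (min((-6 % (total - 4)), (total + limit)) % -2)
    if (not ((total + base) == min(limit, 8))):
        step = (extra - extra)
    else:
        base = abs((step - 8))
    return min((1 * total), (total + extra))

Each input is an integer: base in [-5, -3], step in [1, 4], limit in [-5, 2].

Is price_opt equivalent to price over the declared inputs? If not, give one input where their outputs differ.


Side by side, the visible changes include: arithmetic usage differs; also constant usage differs.
As a probe, take base=-4, step=4, limit=2: price runs total becomes -1; next extra becomes -1; next (not ((total + base) == min(limit, 8))) evaluates to true; next step becomes 0; next final value -2; price_opt runs total becomes -1; next extra becomes -1; next (not ((total + base) == min(limit, 8))) evaluates to true; next step becomes 0; next final value -2; both end at -2.
Across all 96 domain points the two functions coincide.
verdict: equivalent


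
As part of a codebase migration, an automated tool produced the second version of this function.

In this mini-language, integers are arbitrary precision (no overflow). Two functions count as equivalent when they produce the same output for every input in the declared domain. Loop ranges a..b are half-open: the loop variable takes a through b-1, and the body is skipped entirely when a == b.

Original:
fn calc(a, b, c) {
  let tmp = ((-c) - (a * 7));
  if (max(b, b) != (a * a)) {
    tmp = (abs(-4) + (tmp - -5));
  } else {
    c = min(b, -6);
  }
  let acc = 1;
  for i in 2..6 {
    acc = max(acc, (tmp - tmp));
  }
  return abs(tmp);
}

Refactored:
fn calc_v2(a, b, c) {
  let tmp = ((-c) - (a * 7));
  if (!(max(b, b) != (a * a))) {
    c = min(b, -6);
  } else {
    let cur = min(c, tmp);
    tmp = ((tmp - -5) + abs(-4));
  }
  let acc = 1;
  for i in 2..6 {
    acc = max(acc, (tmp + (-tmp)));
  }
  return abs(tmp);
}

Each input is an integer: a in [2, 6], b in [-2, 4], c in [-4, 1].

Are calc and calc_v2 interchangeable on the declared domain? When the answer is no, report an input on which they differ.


Side by side, the visible changes include: boolean connective usage differs; arithmetic usage differs; statement counts differ; local variable names differ; min/max/abs usage differs.
One worked example (a=2, b=3, c=-2) — calc: tmp becomes -12; next (max(b, b) != (a * a)) evaluates to true; next tmp becomes -3; next acc becomes 1; next at i=2:; next acc becomes 1; next at i=3:; next acc becomes 1; next at i=4:; next acc becomes 1; next at i=5:; next acc becomes 1; next final value 3; calc_v2: tmp becomes -12; next (!(max(b, b) != (a * a))) evaluates to false; next cur becomes -12; next tmp becomes -3; next acc becomes 1; next at i=2:; next acc becomes 1; next at i=3:; next acc becomes 1; next at i=4:; next acc becomes 1; next at i=5:; next acc becomes 1; next final value 3; agreement on 3.
Across all 210 domain points the two functions coincide.
verdict: equivalent


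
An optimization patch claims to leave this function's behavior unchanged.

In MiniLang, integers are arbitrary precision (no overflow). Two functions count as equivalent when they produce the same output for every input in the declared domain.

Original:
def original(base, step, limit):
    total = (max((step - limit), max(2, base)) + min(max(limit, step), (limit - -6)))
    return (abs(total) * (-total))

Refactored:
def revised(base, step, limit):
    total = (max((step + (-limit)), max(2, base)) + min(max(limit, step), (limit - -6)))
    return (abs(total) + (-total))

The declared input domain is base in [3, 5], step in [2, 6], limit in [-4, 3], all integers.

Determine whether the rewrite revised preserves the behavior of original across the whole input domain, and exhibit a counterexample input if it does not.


These are not equivalent — on base=3, step=2, limit=-4 the outputs split (-64 vs 0).
original: total = 8; return -64
revised: total = 8; return 0
verdict: not equivalent; witness: base=3, step=2, limit=-4


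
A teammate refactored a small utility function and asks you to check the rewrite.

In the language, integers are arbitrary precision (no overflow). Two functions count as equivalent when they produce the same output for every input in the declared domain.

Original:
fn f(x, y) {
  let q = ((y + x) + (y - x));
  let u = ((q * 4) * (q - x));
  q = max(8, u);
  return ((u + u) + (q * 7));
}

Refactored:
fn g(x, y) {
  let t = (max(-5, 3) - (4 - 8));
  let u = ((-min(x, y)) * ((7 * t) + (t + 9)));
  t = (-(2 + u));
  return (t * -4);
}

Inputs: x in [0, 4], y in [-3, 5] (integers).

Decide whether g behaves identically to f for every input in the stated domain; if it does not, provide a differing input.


Not equivalent: x=0, y=-3 separates them (1296 vs 788).
f: q=-6, then u=144, then q=144, then returns 1296
g: t=7, then u=195, then t=-197, then returns 788
verdict: not equivalent; witness: x=0, y=-3


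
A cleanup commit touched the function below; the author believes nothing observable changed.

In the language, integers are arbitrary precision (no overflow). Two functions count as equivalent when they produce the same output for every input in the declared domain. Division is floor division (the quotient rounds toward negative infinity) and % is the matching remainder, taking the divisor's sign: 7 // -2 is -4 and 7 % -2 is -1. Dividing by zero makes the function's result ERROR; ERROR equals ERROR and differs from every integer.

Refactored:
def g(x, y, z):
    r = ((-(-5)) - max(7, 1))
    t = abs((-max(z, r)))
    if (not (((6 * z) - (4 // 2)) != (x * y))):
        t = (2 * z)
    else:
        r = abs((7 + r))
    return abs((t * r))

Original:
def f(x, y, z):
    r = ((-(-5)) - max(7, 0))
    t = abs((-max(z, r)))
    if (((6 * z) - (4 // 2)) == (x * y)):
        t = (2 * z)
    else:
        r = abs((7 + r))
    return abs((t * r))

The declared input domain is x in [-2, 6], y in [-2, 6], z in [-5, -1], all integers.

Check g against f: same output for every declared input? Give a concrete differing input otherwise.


The one real change (`0` became `1`) has no effect anywhere in the declared ranges.
As a probe, take x=5, y=3, z=-5: f runs r := -2 | t := 2 | (((6 * z) - (4 // 2)) == (x * y)): false | r := 5 | result 10; g runs r := -2 | t := 2 | (not (((6 * z) - (4 // 2)) != (x * y))): false | r := 5 | result 10; both end at 10.
An exhaustive pass over the 405 declared inputs shows identical outputs.
verdict: equivalent


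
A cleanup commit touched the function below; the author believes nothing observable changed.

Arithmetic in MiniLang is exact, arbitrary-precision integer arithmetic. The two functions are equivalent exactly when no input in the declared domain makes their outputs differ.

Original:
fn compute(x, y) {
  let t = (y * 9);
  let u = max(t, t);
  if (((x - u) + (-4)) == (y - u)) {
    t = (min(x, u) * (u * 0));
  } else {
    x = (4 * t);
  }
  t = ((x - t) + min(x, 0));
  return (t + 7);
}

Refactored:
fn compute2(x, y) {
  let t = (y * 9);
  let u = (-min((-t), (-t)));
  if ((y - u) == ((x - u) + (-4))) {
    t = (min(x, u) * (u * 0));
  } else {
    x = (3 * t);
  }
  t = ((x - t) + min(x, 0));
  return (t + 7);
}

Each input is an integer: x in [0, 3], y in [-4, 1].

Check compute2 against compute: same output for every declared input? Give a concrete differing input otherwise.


The rewrite breaks on x=0, y=-3, where the results are -182 and -128.
compute: t = -27; u = -27; (((x - u) + (-4)) == (y - u)) -> false; x = -108; t = -189; return -182
compute2: t = -27; u = -27; ((y - u) == ((x - u) + (-4))) -> false; x = -81; t = -135; return -128
verdict: not equivalent; witness: x=0, y=-3


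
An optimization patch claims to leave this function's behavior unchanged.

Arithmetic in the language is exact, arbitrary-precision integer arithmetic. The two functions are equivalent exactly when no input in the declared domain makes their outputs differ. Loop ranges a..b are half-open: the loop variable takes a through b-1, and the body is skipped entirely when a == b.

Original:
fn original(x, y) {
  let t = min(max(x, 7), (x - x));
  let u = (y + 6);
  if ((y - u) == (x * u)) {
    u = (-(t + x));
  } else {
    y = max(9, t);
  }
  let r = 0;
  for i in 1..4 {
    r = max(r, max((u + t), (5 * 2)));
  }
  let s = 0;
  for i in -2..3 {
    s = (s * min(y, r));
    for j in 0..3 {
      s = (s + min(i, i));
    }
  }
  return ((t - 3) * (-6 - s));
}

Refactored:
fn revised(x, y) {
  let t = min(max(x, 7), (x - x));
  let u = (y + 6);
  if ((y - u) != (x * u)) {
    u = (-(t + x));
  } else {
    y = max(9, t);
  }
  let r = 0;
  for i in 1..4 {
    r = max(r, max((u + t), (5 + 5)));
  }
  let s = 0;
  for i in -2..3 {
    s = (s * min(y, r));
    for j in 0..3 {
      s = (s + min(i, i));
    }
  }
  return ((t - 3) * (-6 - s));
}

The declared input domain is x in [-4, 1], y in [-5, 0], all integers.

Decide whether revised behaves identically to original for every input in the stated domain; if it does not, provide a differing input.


The rewrite breaks on x=-4, y=-5, where the results are -124542 and -10134.
original: t := 0 | u := 1 | ((y - u) == (x * u)): false | y := 9 | r := 0 | iter i=1: | r := 10 | iter i=2: | r := 10 | iter i=3: | r := 10 | s := 0 | iter i=-2: | s := 0 | iter j=0: | s := -2 | iter j=1: | s := -4 | iter j=2: | s := -6 | iter i=-1: | s := -54 | iter j=0: | s := -55 | iter j=1: | s := -56 | iter j=2: | s := -57 | iter i=0: | s := -513 | iter j=0: | s := -513 | iter j=1: | s := -513 | iter j=2: | s := -513 | iter i=1: | s := -4617 | iter j=0: | s := -4616 | iter j=1: | s := -4615 | iter j=2: | s := -4614 | iter i=2: | s := -41526 | iter j=0: | s := -41524 | iter j=1: | s := -41522 | iter j=2: | s := -41520 | result -124542
revised: t := 0 | u := 1 | ((y - u) != (x * u)): true | u := 4 | r := 0 | iter i=1: | r := 10 | iter i=2: | r := 10 | iter i=3: | r := 10 | s := 0 | iter i=-2: | s := 0 | iter j=0: | s := -2 | iter j=1: | s := -4 | iter j=2: | s := -6 | iter i=-1: | s := 30 | iter j=0: | s := 29 | iter j=1: | s := 28 | iter j=2: | s := 27 | iter i=0: | s := -135 | iter j=0: | s := -135 | iter j=1: | s := -135 | iter j=2: | s := -135 | iter i=1: | s := 675 | iter j=0: | s := 676 | iter j=1: | s := 677 | iter j=2: | s := 678 | iter i=2: | s := -3390 | iter j=0: | s := -3388 | iter j=1: | s := -3386 | iter j=2: | s := -3384 | result -10134
verdict: not equivalent; witness: x=-4, y=-5


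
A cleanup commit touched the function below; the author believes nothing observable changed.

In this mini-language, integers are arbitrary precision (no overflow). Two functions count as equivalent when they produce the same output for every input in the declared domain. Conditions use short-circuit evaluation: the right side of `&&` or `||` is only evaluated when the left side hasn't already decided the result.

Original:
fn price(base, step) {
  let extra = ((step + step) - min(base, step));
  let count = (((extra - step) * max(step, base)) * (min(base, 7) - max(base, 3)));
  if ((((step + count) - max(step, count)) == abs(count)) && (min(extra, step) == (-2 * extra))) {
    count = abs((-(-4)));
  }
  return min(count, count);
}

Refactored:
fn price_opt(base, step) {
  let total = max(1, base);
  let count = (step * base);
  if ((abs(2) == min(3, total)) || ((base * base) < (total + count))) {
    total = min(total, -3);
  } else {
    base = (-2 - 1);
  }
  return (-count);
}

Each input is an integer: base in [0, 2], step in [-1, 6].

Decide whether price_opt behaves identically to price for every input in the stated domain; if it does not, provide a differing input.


Evaluate both at base=0, step=0.
price: extra=0, then count=0, then ((((step + count) - max(step, count)) == abs(count)) && (min(extra, step) == (-2 * extra))) is true, then count=4, then returns 4
price_opt: total=1, then count=0, then ((abs(2) == min(3, total)) || ((base * base) < (total + count))) is true, then total=-3, then returns 0
4 against 0: the behavior changed.
verdict: not equivalent; witness: base=0, step=0


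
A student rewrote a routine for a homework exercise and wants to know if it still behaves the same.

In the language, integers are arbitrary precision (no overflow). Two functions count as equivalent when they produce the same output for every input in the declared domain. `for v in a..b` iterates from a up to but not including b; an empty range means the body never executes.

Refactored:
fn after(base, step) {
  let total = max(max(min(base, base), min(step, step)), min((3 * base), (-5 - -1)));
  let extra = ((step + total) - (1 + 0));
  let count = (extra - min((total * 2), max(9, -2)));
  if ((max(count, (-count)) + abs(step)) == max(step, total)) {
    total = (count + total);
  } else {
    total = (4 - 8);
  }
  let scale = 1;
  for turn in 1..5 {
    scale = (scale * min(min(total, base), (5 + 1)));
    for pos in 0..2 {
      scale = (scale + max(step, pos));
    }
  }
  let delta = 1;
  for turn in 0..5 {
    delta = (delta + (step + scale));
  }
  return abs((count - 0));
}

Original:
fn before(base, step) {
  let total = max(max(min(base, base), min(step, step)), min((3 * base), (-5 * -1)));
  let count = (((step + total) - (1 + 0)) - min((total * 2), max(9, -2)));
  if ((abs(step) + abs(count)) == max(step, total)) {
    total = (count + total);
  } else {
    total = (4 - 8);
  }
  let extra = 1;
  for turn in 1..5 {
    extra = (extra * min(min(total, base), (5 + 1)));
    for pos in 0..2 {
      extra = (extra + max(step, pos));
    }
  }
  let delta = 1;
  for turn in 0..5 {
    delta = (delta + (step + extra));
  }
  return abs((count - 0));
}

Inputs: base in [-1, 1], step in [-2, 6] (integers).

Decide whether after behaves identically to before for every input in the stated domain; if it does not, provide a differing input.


Take base=1, step=-2.
before: total = 3; count = -6; ((abs(step) + abs(count)) == max(step, total)) -> false; total = -4; extra = 1; [turn=1]; extra = -4; [pos=0]; extra = -4; [pos=1]; extra = -3; [turn=2]; extra = 12; [pos=0]; extra = 12; [pos=1]; extra = 13; [turn=3]; extra = -52; [pos=0]; extra = -52; [pos=1]; extra = -51; [turn=4]; extra = 204; [pos=0]; extra = 204; [pos=1]; extra = 205; delta = 1; [turn=0]; delta = 204; [turn=1]; delta = 407; [turn=2]; delta = 610; [turn=3]; delta = 813; [turn=4]; delta = 1016; return 6
after: total = 1; extra = -2; count = -4; ((max(count, (-count)) + abs(step)) == max(step, total)) -> false; total = -4; scale = 1; [turn=1]; scale = -4; [pos=0]; scale = -4; [pos=1]; scale = -3; [turn=2]; scale = 12; [pos=0]; scale = 12; [pos=1]; scale = 13; [turn=3]; scale = -52; [pos=0]; scale = -52; [pos=1]; scale = -51; [turn=4]; scale = 204; [pos=0]; scale = 204; [pos=1]; scale = 205; delta = 1; [turn=0]; delta = 204; [turn=1]; delta = 407; [turn=2]; delta = 610; [turn=3]; delta = 813; [turn=4]; delta = 1016; return 4
6 vs 4 — the two versions disagree here.
verdict: not equivalent; witness: base=1, step=-2


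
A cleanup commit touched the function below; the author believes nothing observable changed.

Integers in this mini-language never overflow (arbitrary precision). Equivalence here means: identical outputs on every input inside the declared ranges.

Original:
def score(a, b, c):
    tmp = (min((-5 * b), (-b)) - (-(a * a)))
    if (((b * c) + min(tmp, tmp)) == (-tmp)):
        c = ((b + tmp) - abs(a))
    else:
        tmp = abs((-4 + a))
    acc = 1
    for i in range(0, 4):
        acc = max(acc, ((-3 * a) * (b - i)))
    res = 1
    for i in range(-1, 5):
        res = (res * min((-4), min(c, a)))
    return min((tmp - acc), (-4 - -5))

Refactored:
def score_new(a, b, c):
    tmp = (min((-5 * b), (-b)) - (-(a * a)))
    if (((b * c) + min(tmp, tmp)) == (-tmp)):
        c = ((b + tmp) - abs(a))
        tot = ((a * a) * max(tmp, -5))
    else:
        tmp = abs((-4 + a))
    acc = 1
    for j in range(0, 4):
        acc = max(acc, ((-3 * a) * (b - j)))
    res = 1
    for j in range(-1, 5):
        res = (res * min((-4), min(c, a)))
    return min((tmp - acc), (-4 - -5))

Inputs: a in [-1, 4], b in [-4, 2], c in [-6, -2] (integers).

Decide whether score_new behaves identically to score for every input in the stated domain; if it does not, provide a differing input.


The two versions differ — the changes include local variable names differ; and arithmetic usage differs; and statement counts differ; and constant usage differs; and min/max/abs usage differs.
Spot check at a=0, b=0, c=-5 — score: tmp becomes 0; next (((b * c) + min(tmp, tmp)) == (-tmp)) evaluates to true; next c becomes 0; next acc becomes 1; next at i=0:; next acc becomes 1; next at i=1:; next acc becomes 1; next at i=2:; next acc becomes 1; next at i=3:; next acc becomes 1; next res becomes 1; next at i=-1:; next res becomes -4; next at i=0:; next res becomes 16; next at i=1:; next res becomes -64; next at i=2:; next res becomes 256; next at i=3:; next res becomes -1024; next at i=4:; next res becomes 4096; next final value -1. score_new: tmp becomes 0; next (((b * c) + min(tmp, tmp)) == (-tmp)) evaluates to true; next c becomes 0; next tot becomes 0; next acc becomes 1; next at j=0:; next acc becomes 1; next at j=1:; next acc becomes 1; next at j=2:; next acc becomes 1; next at j=3:; next acc becomes 1; next res becomes 1; next at j=-1:; next res becomes -4; next at j=0:; next res becomes 16; next at j=1:; next res becomes -64; next at j=2:; next res becomes 256; next at j=3:; next res becomes -1024; next at j=4:; next res becomes 4096; next final value -1. Both give -1.
Every one of the 210 inputs gives matching results.
verdict: equivalent


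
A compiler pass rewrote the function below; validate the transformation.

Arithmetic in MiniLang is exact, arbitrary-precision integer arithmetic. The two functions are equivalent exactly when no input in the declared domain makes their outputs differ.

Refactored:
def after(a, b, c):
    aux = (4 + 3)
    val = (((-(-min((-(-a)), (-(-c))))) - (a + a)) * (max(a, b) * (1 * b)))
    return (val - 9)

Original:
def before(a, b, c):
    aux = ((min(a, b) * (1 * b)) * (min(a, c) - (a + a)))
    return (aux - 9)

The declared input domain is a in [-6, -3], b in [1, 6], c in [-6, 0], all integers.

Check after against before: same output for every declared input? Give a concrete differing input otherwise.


The rewrite breaks on a=-6, b=1, c=-6, where the results are -45 and -3.
before: aux := -36 | result -45
after: aux := 7 | val := 6 | result -3
verdict: not equivalent; witness: a=-6, b=1, c=-6


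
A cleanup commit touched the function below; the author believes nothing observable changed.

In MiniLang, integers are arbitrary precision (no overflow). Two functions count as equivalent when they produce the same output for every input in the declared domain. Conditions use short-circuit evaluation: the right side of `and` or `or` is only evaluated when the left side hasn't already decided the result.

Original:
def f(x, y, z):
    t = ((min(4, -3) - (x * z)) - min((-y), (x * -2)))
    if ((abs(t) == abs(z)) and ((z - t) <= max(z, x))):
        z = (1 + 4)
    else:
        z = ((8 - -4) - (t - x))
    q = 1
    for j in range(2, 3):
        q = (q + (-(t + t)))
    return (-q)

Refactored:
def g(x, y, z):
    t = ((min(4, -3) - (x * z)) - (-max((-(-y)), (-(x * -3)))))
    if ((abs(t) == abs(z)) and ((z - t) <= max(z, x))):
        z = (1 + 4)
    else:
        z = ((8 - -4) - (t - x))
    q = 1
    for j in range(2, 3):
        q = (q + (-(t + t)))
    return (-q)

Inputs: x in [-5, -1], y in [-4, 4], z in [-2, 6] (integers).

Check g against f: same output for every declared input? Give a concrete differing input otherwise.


There is a counterexample at x=-1, y=-4, z=-2: -15 on one side, -17 on the other.
f: t = -7; ((abs(t) == abs(z)) and ((z - t) <= max(z, x))) -> false; z = 18; q = 1; [j=2]; q = 15; return -15
g: t = -8; ((abs(t) == abs(z)) and ((z - t) <= max(z, x))) -> false; z = 19; q = 1; [j=2]; q = 17; return -17
verdict: not equivalent; witness: x=-1, y=-4, z=-2


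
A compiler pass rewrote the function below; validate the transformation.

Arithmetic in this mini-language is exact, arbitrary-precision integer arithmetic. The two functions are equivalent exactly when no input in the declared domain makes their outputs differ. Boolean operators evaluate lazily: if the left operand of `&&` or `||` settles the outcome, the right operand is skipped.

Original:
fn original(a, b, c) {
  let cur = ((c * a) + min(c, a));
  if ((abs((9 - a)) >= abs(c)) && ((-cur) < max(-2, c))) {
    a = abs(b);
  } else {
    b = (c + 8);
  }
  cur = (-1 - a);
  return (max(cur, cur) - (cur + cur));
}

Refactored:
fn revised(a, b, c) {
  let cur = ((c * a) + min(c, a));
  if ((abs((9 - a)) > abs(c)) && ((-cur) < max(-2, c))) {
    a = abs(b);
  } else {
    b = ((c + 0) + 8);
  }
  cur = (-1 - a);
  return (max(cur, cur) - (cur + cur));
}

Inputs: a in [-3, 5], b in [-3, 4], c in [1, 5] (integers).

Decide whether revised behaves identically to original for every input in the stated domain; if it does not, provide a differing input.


At a=4, b=-3, c=5: original gives 4, revised gives 5.
verdict: not equivalent; witness: a=4, b=-3, c=5


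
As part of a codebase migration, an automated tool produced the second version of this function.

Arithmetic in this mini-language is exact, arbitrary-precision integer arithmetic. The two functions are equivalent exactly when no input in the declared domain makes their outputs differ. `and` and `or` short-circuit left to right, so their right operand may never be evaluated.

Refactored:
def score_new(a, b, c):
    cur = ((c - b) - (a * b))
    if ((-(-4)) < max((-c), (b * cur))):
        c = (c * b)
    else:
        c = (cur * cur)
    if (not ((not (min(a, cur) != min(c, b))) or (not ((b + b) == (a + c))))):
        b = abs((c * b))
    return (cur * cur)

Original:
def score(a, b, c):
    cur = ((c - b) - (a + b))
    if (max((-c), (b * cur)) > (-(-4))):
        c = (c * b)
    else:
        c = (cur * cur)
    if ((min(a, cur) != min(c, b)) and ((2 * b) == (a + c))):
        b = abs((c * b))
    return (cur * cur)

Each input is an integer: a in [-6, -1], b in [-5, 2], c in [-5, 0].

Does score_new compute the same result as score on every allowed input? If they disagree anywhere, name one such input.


Run the pair on a=-6, b=-5, c=-5.
score: cur := 11 | (max((-c), (b * cur)) > (-(-4))): true | c := 25 | ((min(a, cur) != min(c, b)) and ((2 * b) == (a + c))): false | result 121
score_new: cur := -30 | ((-(-4)) < max((-c), (b * cur))): true | c := 25 | (not ((not (min(a, cur) != min(c, b))) or (not ((b + b) == (a + c))))): false | result 900
121 against 900: the behavior changed.
verdict: not equivalent; witness: a=-6, b=-5, c=-5


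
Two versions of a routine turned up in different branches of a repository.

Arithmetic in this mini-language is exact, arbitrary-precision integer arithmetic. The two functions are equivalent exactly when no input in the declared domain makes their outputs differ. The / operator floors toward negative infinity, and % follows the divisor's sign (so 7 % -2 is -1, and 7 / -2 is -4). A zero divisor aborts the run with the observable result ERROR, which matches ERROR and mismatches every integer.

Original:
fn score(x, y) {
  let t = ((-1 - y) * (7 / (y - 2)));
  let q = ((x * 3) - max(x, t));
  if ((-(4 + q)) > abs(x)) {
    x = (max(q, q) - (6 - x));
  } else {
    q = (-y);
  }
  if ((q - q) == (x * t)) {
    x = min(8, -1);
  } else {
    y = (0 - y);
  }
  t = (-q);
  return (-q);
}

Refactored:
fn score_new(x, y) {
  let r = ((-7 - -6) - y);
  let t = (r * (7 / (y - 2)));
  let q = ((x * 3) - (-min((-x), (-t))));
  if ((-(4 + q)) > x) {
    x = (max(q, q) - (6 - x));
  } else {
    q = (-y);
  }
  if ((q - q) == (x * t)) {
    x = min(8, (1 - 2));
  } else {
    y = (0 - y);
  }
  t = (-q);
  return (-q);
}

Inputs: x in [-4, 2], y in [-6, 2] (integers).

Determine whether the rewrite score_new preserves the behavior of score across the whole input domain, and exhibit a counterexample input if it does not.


Consider the input x=-4, y=-6.
score: t=-5, then q=-8, then ((-(4 + q)) > abs(x)) is false, then q=6, then ((q - q) == (x * t)) is false, then y=6, then t=-6, then returns -6
score_new: r=5, then t=-5, then q=-8, then ((-(4 + q)) > x) is true, then x=-18, then ((q - q) == (x * t)) is false, then y=6, then t=8, then returns 8
-6 and 8 differ, so these are not the same function on this domain.
verdict: not equivalent; witness: x=-4, y=-6


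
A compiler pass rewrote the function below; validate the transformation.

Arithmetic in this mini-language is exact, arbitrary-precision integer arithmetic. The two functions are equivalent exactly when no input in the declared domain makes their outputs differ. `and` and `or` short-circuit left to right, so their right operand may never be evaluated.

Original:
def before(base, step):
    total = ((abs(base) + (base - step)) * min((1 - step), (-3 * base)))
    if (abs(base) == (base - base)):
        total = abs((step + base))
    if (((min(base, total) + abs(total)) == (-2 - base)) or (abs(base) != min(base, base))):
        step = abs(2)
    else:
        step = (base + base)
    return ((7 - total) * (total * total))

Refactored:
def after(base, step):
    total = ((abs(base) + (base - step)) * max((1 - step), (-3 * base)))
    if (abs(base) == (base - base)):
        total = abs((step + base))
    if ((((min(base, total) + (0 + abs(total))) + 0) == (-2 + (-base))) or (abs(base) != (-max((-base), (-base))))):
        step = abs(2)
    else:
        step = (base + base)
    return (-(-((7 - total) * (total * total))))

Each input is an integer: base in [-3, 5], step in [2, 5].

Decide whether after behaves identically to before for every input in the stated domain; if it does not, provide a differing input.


There is a counterexample at base=-3, step=2: 20 on one side, 8100 on the other.
before: total becomes 2; next (abs(base) == (base - base)) evaluates to false; next (((min(base, total) + abs(total)) == (-2 - base)) or (abs(base) != min(base, base))) evaluates to true; next step becomes 2; next final value 20
after: total becomes -18; next (abs(base) == (base - base)) evaluates to false; next ((((min(base, total) + (0 + abs(total))) + 0) == (-2 + (-base))) or (abs(base) != (-max((-base), (-base))))) evaluates to true; next step becomes 2; next final value 8100
verdict: not equivalent; witness: base=-3, step=2


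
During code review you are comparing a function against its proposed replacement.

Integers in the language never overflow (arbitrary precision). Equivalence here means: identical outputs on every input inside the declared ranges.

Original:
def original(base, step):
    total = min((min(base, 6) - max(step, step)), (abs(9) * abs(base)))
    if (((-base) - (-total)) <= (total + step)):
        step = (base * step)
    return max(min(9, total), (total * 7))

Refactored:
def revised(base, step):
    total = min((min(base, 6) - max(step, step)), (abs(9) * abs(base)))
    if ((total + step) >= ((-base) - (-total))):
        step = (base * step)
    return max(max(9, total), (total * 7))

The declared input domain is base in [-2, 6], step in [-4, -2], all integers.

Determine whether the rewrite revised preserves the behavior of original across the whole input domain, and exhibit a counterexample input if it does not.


These are not equivalent — on base=-2, step=-3 the outputs split (7 vs 9).
original: total = 1; (((-base) - (-total)) <= (total + step)) -> false; return 7
revised: total = 1; ((total + step) >= ((-base) - (-total))) -> false; return 9
verdict: not equivalent; witness: base=-2, step=-3


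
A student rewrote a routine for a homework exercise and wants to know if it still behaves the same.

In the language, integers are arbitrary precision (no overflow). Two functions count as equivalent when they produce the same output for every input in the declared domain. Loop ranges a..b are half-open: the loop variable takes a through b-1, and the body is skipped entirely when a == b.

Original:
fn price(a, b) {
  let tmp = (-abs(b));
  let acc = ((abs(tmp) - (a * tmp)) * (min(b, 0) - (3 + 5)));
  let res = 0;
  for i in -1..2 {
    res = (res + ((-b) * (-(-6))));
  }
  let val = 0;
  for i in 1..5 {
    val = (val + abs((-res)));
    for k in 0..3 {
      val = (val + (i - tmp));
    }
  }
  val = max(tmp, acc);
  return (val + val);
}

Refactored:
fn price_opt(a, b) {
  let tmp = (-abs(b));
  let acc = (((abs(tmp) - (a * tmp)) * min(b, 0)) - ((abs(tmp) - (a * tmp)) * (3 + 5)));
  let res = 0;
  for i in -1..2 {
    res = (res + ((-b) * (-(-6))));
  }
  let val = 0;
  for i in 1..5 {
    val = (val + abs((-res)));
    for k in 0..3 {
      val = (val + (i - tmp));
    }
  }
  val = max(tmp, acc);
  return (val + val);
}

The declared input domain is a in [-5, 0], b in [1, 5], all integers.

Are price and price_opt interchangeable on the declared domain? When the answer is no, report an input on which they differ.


This is a faithful refactor — min/max/abs usage differs; arithmetic usage differs, but the computed results match everywhere.
As a probe, take a=-5, b=3: price runs tmp := -3 | acc := 96 | res := 0 | iter i=-1: | res := -18 | iter i=0: | res := -36 | iter i=1: | res := -54 | val := 0 | iter i=1: | val := 54 | iter k=0: | val := 58 | iter k=1: | val := 62 | iter k=2: | val := 66 | iter i=2: | val := 120 | iter k=0: | val := 125 | iter k=1: | val := 130 | iter k=2: | val := 135 | iter i=3: | val := 189 | iter k=0: | val := 195 | iter k=1: | val := 201 | iter k=2: | val := 207 | iter i=4: | val := 261 | iter k=0: | val := 268 | iter k=1: | val := 275 | iter k=2: | val := 282 | val := 96 | result 192; price_opt runs tmp := -3 | acc := 96 | res := 0 | iter i=-1: | res := -18 | iter i=0: | res := -36 | iter i=1: | res := -54 | val := 0 | iter i=1: | val := 54 | iter k=0: | val := 58 | iter k=1: | val := 62 | iter k=2: | val := 66 | iter i=2: | val := 120 | iter k=0: | val := 125 | iter k=1: | val := 130 | iter k=2: | val := 135 | iter i=3: | val := 189 | iter k=0: | val := 195 | iter k=1: | val := 201 | iter k=2: | val := 207 | iter i=4: | val := 261 | iter k=0: | val := 268 | iter k=1: | val := 275 | iter k=2: | val := 282 | val := 96 | result 192; both end at 192.
An exhaustive pass over the 30 declared inputs shows identical outputs.
verdict: equivalent


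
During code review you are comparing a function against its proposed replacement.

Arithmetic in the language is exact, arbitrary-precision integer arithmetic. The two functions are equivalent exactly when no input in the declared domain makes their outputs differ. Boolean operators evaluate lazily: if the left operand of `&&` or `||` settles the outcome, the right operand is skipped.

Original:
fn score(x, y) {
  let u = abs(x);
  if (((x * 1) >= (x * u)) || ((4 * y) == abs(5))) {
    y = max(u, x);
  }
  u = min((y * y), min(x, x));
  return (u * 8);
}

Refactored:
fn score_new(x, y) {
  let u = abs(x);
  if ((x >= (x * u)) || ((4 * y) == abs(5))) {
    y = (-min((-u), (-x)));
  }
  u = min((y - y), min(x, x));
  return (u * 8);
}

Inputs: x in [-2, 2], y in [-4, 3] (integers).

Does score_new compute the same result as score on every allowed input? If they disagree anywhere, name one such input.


There is a counterexample at x=1, y=-4: 8 on one side, 0 on the other.
score: u becomes 1; next (((x * 1) >= (x * u)) || ((4 * y) == abs(5))) evaluates to true; next y becomes 1; next u becomes 1; next final value 8
score_new: u becomes 1; next ((x >= (x * u)) || ((4 * y) == abs(5))) evaluates to true; next y becomes 1; next u becomes 0; next final value 0
verdict: not equivalent; witness: x=1, y=-4


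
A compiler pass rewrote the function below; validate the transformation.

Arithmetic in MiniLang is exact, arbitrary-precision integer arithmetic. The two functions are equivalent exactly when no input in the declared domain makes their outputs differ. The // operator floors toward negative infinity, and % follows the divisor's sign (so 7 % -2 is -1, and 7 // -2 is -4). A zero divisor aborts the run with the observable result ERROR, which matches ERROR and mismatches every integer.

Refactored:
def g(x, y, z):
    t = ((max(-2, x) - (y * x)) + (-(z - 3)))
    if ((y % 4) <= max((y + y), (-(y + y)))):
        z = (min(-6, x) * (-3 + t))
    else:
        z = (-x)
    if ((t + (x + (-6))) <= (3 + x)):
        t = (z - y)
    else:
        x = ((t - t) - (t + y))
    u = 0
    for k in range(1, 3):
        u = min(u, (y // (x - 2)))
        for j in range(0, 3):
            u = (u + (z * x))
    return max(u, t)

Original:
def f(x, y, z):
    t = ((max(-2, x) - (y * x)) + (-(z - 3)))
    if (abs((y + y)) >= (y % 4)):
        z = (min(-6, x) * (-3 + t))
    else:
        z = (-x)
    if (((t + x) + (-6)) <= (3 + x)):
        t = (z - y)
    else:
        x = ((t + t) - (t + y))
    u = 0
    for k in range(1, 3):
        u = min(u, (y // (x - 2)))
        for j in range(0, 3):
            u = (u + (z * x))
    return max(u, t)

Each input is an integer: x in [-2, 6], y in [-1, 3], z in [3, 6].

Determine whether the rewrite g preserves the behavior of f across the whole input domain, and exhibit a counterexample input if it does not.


These are not equivalent — on x=5, y=-1, z=3 the outputs split (10 vs 135).
f: t = 10; (abs((y + y)) >= (y % 4)) -> false; z = -5; (((t + x) + (-6)) <= (3 + x)) -> false; x = 11; u = 0; [k=1]; u = -1; [j=0]; u = -56; [j=1]; u = -111; [j=2]; u = -166; [k=2]; u = -166; [j=0]; u = -221; [j=1]; u = -276; [j=2]; u = -331; return 10
g: t = 10; ((y % 4) <= max((y + y), (-(y + y)))) -> false; z = -5; ((t + (x + (-6))) <= (3 + x)) -> false; x = -9; u = 0; [k=1]; u = 0; [j=0]; u = 45; [j=1]; u = 90; [j=2]; u = 135; [k=2]; u = 0; [j=0]; u = 45; [j=1]; u = 90; [j=2]; u = 135; return 135
verdict: not equivalent; witness: x=5, y=-1, z=3


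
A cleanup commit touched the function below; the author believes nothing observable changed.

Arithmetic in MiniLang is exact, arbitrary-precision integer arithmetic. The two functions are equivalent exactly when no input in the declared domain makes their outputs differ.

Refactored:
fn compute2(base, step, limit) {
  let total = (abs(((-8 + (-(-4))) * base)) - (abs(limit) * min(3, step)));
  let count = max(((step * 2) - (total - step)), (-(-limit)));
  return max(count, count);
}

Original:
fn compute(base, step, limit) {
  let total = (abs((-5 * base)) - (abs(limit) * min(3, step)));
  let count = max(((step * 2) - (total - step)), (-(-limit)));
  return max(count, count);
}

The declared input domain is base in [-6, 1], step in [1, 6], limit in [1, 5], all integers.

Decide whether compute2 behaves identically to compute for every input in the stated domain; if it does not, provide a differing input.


Evaluate both at base=-6, step=5, limit=5.
compute: total=15, then count=5, then returns 5
compute2: total=9, then count=6, then returns 6
5 vs 6 — the two versions disagree here.
verdict: not equivalent; witness: base=-6, step=5, limit=5


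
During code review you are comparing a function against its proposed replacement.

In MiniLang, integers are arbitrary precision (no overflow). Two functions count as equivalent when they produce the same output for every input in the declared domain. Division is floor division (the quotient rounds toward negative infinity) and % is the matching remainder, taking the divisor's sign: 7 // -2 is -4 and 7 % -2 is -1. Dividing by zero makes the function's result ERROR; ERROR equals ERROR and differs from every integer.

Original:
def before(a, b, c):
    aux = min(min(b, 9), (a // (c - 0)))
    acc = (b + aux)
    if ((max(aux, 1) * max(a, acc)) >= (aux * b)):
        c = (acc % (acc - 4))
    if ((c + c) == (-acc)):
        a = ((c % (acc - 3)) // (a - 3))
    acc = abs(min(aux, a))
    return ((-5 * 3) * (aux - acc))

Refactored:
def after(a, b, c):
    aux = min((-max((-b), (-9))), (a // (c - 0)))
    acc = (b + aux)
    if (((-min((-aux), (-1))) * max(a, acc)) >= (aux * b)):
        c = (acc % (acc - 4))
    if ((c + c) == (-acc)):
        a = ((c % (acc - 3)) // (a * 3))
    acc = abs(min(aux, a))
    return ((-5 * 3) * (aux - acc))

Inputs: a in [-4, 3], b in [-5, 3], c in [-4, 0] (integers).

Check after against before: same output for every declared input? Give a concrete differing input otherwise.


Run the pair on a=0, b=0, c=-4.
before: aux := 0 | acc := 0 | ((max(aux, 1) * max(a, acc)) >= (aux * b)): true | c := 0 | ((c + c) == (-acc)): true | a := 0 | acc := 0 | result 0
after: aux := 0 | acc := 0 | (((-min((-aux), (-1))) * max(a, acc)) >= (aux * b)): true | c := 0 | ((c + c) == (-acc)): true | divide-by-zero, output ERROR
0 against ERROR: the behavior changed.
verdict: not equivalent; witness: a=0, b=0, c=-4


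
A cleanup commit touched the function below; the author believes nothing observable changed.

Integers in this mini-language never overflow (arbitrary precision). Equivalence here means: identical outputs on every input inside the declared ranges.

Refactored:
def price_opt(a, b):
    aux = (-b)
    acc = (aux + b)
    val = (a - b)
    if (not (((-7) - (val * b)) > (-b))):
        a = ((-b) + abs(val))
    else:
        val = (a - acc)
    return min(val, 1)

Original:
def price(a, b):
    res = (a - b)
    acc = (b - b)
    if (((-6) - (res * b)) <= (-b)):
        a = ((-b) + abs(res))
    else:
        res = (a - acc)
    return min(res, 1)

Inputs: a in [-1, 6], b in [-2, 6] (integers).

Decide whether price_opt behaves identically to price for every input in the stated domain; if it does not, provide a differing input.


Equivalent. The suspicious edit (`6` became `7`) never changes the result for any input inside the declared domain.
Checked all 72 inputs in the declared domain: the outputs agree on every one.
As a probe, take a=3, b=0: price runs res=3, then acc=0, then (((-6) - (res * b)) <= (-b)) is true, then a=3, then returns 1; price_opt runs aux=0, then acc=0, then val=3, then (not (((-7) - (val * b)) > (-b))) is true, then a=3, then returns 1; both end at 1.
verdict: equivalent


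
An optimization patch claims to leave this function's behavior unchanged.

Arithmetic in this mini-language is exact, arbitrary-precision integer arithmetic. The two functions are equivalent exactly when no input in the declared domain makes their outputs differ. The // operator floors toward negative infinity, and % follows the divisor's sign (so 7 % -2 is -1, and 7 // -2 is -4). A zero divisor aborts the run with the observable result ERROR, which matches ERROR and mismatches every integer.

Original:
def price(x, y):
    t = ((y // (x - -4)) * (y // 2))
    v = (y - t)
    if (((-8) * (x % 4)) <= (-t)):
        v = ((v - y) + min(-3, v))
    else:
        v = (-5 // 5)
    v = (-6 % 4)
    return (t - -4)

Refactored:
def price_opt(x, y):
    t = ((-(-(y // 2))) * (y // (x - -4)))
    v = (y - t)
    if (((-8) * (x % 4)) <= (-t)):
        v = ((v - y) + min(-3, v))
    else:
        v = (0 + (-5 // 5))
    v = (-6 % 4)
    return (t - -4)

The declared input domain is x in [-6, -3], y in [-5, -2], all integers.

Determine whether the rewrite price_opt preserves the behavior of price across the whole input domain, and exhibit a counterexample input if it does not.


Comparing the listings, the differences include: constant usage differs; and arithmetic usage differs.
As a probe, take x=-5, y=-4: price runs t = -8; v = 4; (((-8) * (x % 4)) <= (-t)) -> true; v = 5; v = 2; return -4; price_opt runs t = -8; v = 4; (((-8) * (x % 4)) <= (-t)) -> true; v = 5; v = 2; return -4; both end at -4.
Every one of the 16 inputs gives matching results.
verdict: equivalent
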